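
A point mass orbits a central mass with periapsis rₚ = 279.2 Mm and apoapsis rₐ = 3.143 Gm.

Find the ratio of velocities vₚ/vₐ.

Convert to SI: rₚ = 279.2 Mm = 2.792e+08 m; rₐ = 3.143 Gm = 3.143e+09 m.
Conservation of angular momentum gives rₚvₚ = rₐvₐ, so vₚ/vₐ = rₐ/rₚ.
vₚ/vₐ = 3.143e+09 / 2.792e+08 ≈ 11.26.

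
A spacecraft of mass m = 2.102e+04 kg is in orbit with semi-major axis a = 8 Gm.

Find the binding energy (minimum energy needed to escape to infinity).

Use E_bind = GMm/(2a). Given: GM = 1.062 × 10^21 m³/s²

Convert to SI: a = 8 Gm = 8e+09 m.
Total orbital energy is E = −GMm/(2a); binding energy is E_bind = −E = GMm/(2a).
E_bind = 1.062e+21 · 2.102e+04 / (2 · 8e+09) J ≈ 1.395e+15 J = 1.395 PJ.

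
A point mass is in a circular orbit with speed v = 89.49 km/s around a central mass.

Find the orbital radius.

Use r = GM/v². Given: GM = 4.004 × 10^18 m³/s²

Convert to SI: v = 89.49 km/s = 89490 m/s.
For a circular orbit, v² = GM / r, so r = GM / v².
r = 4.004e+18 / (89490)² m ≈ 5e+08 m = 500 Mm.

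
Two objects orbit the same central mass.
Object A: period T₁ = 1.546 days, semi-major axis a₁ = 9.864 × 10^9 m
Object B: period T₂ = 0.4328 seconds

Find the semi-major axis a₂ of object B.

Convert to SI: T₁ = 1.546 days = 133574 s.
Kepler's third law: (T₁/T₂)² = (a₁/a₂)³ ⇒ a₂ = a₁ · (T₂/T₁)^(2/3).
T₂/T₁ = 0.4328 / 133574 = 3.24014e-06.
a₂ = 9.864e+09 · (3.24014e-06)^(2/3) m ≈ 2.16e+06 m = 2.16 × 10^6 m.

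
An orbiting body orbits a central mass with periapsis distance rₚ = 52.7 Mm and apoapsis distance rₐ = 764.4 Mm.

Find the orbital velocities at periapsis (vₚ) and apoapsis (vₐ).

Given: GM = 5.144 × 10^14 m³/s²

Convert to SI: rₚ = 52.7 Mm = 5.27e+07 m; rₐ = 764.4 Mm = 7.644e+08 m.
Use the vis-viva equation v² = GM(2/r − 1/a) with a = (rₚ + rₐ)/2 = (5.27e+07 + 7.644e+08)/2 = 4.0855e+08 m.
vₚ = √(GM · (2/rₚ − 1/a)) = √(5.144e+14 · (2/5.27e+07 − 1/4.0855e+08)) m/s ≈ 4273 m/s = 4.273 km/s.
vₐ = √(GM · (2/rₐ − 1/a)) = √(5.144e+14 · (2/7.644e+08 − 1/4.0855e+08)) m/s ≈ 294.6 m/s = 294.6 m/s.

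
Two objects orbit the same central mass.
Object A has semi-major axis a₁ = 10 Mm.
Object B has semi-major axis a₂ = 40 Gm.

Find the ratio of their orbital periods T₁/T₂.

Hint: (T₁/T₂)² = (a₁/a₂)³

Convert to SI: a₁ = 10 Mm = 1e+07 m; a₂ = 40 Gm = 4e+10 m.
From Kepler's third law, (T₁/T₂)² = (a₁/a₂)³, so T₁/T₂ = (a₁/a₂)^(3/2).
a₁/a₂ = 1e+07 / 4e+10 = 0.00025.
T₁/T₂ = (0.00025)^(3/2) ≈ 3.953e-06.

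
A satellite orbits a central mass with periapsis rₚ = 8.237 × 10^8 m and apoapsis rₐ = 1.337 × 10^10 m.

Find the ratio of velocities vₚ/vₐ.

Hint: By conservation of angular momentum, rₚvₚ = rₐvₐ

Conservation of angular momentum gives rₚvₚ = rₐvₐ, so vₚ/vₐ = rₐ/rₚ.
vₚ/vₐ = 1.337e+10 / 8.237e+08 ≈ 16.23.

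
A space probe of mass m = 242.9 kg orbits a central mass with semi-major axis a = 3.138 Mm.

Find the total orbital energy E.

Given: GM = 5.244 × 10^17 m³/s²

Convert to SI: a = 3.138 Mm = 3.138e+06 m.
E = −GMm / (2a).
E = −5.244e+17 · 242.9 / (2 · 3.138e+06) J ≈ -2.03e+13 J = -20.3 TJ.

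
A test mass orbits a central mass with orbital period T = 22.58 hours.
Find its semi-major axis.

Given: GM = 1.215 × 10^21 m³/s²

Convert to SI: T = 22.58 hours = 81288 s.
Invert Kepler's third law: a = (GM · T² / (4π²))^(1/3).
Substituting T = 81288 s and GM = 1.215e+21 m³/s²:
a = (1.215e+21 · (81288)² / (4π²))^(1/3) m
a ≈ 5.881e+09 m = 5.881 Gm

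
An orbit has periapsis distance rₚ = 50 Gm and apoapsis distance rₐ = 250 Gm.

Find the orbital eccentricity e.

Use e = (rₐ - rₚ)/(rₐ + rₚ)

Convert to SI: rₚ = 50 Gm = 5e+10 m; rₐ = 250 Gm = 2.5e+11 m.
e = (rₐ − rₚ) / (rₐ + rₚ).
e = (2.5e+11 − 5e+10) / (2.5e+11 + 5e+10) = 2e+11 / 3e+11 ≈ 0.6667.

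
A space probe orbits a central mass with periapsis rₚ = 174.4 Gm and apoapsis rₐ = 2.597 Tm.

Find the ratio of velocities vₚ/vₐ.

Convert to SI: rₚ = 174.4 Gm = 1.744e+11 m; rₐ = 2.597 Tm = 2.597e+12 m.
Conservation of angular momentum gives rₚvₚ = rₐvₐ, so vₚ/vₐ = rₐ/rₚ.
vₚ/vₐ = 2.597e+12 / 1.744e+11 ≈ 14.89.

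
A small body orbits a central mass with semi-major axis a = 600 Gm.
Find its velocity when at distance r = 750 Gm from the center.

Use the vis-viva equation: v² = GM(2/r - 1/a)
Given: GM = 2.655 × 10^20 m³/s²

Convert to SI: a = 600 Gm = 6e+11 m; r = 750 Gm = 7.5e+11 m.
Vis-viva: v = √(GM · (2/r − 1/a)).
2/r − 1/a = 2/7.5e+11 − 1/6e+11 = 1e-12 m⁻¹.
v = √(2.655e+20 · 1e-12) m/s ≈ 1.629e+04 m/s = 16.29 km/s.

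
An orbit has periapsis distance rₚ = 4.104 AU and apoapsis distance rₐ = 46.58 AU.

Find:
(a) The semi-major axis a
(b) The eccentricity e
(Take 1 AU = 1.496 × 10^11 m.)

Convert to SI: rₚ = 4.104 AU = 6.13958e+11 m; rₐ = 46.58 AU = 6.96837e+12 m.
(a) a = (rₚ + rₐ) / 2 = (6.13958e+11 + 6.96837e+12) / 2 ≈ 3.791e+12 m = 25.34 AU.
(b) e = (rₐ − rₚ) / (rₐ + rₚ) = (6.96837e+12 − 6.13958e+11) / (6.96837e+12 + 6.13958e+11) ≈ 0.8381.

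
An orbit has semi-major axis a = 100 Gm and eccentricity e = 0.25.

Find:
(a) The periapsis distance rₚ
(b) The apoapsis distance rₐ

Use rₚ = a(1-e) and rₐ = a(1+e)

Convert to SI: a = 100 Gm = 1e+11 m.
(a) rₚ = a(1 − e) = 1e+11 · (1 − 0.25) = 1e+11 · 0.75 ≈ 7.5e+10 m = 75 Gm.
(b) rₐ = a(1 + e) = 1e+11 · (1 + 0.25) = 1e+11 · 1.25 ≈ 1.25e+11 m = 125 Gm.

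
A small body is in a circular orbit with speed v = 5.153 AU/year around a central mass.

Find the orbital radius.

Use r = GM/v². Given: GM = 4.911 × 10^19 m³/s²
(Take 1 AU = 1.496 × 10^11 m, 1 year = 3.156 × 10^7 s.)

Convert to SI: v = 5.153 AU/year = 24426.1 m/s.
For a circular orbit, v² = GM / r, so r = GM / v².
r = 4.911e+19 / (24426.1)² m ≈ 8.231e+10 m = 0.5502 AU.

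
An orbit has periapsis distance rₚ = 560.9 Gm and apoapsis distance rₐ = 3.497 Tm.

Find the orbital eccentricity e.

Convert to SI: rₚ = 560.9 Gm = 5.609e+11 m; rₐ = 3.497 Tm = 3.497e+12 m.
e = (rₐ − rₚ) / (rₐ + rₚ).
e = (3.497e+12 − 5.609e+11) / (3.497e+12 + 5.609e+11) = 2.9361e+12 / 4.0579e+12 ≈ 0.7236.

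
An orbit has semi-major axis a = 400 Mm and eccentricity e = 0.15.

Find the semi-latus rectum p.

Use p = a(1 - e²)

Convert to SI: a = 400 Mm = 4e+08 m.
p = a (1 − e²).
p = 4e+08 · (1 − (0.15)²) = 4e+08 · 0.9775 ≈ 3.91e+08 m = 391 Mm.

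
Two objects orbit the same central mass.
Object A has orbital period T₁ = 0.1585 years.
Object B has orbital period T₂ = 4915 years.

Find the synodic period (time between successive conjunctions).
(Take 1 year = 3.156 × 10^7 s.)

Convert to SI: T₁ = 0.1585 years = 5.00226e+06 s; T₂ = 4915 years = 1.55117e+11 s.
T_syn = |T₁ · T₂ / (T₁ − T₂)|.
T_syn = |5.00226e+06 · 1.55117e+11 / (5.00226e+06 − 1.55117e+11)| s ≈ 5.002e+06 s = 0.1585 years.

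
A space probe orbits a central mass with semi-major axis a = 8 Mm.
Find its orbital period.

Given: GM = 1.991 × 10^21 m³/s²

Convert to SI: a = 8 Mm = 8e+06 m.
Kepler's third law: T = 2π √(a³ / GM).
Substituting a = 8e+06 m and GM = 1.991e+21 m³/s²:
T = 2π √((8e+06)³ / 1.991e+21) s
T ≈ 3.186 s = 3.186 seconds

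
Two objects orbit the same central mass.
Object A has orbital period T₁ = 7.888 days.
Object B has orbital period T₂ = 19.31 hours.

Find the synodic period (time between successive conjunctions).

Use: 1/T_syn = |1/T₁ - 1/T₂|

Convert to SI: T₁ = 7.888 days = 681523 s; T₂ = 19.31 hours = 69516 s.
T_syn = |T₁ · T₂ / (T₁ − T₂)|.
T_syn = |681523 · 69516 / (681523 − 69516)| s ≈ 7.741e+04 s = 21.5 hours.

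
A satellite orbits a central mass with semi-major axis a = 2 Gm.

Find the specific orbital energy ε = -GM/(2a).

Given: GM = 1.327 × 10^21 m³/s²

Convert to SI: a = 2 Gm = 2e+09 m.
ε = −GM / (2a).
ε = −1.327e+21 / (2 · 2e+09) J/kg ≈ -3.318e+11 J/kg = -331.8 GJ/kg.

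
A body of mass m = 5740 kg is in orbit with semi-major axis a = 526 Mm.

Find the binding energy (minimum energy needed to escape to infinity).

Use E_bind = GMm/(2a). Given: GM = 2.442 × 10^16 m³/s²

Convert to SI: a = 526 Mm = 5.26e+08 m.
Total orbital energy is E = −GMm/(2a); binding energy is E_bind = −E = GMm/(2a).
E_bind = 2.442e+16 · 5740 / (2 · 5.26e+08) J ≈ 1.332e+11 J = 133.2 GJ.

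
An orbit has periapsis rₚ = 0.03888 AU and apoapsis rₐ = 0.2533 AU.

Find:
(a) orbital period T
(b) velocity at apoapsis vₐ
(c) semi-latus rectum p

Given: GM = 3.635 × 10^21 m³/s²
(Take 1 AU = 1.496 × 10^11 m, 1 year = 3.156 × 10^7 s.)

Convert to SI: rₚ = 0.03888 AU = 5.81645e+09 m; rₐ = 0.2533 AU = 3.78937e+10 m.
(a) With a = (rₚ + rₐ)/2 = 2.18551e+10 m, T = 2π √(a³/GM) = 2π √((2.18551e+10)³/3.635e+21) s ≈ 3.367e+05 s
(b) With a = (rₚ + rₐ)/2 = 2.18551e+10 m, vₐ = √(GM (2/rₐ − 1/a)) = √(3.635e+21 · (2/3.78937e+10 − 1/2.18551e+10)) m/s ≈ 1.598e+05 m/s
(c) From a = (rₚ + rₐ)/2 = 2.18551e+10 m and e = (rₐ − rₚ)/(rₐ + rₚ) = 0.733863, p = a(1 − e²) = 2.18551e+10 · (1 − (0.733863)²) ≈ 1.008e+10 m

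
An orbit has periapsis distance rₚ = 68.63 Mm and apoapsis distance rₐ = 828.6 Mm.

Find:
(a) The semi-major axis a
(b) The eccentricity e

Convert to SI: rₚ = 68.63 Mm = 6.863e+07 m; rₐ = 828.6 Mm = 8.286e+08 m.
(a) a = (rₚ + rₐ) / 2 = (6.863e+07 + 8.286e+08) / 2 ≈ 4.486e+08 m = 448.6 Mm.
(b) e = (rₐ − rₚ) / (rₐ + rₚ) = (8.286e+08 − 6.863e+07) / (8.286e+08 + 6.863e+07) ≈ 0.847.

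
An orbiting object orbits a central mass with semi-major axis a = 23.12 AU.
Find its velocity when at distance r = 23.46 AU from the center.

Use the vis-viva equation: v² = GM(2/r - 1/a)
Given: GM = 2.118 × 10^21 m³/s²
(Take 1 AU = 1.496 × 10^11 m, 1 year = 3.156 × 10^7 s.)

Convert to SI: a = 23.12 AU = 3.45875e+12 m; r = 23.46 AU = 3.50962e+12 m.
Vis-viva: v = √(GM · (2/r − 1/a)).
2/r − 1/a = 2/3.50962e+12 − 1/3.45875e+12 = 2.80741e-13 m⁻¹.
v = √(2.118e+21 · 2.80741e-13) m/s ≈ 2.438e+04 m/s = 5.144 AU/year.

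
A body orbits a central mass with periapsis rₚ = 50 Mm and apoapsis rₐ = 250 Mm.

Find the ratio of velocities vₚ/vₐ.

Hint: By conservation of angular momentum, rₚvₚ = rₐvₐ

Convert to SI: rₚ = 50 Mm = 5e+07 m; rₐ = 250 Mm = 2.5e+08 m.
Conservation of angular momentum gives rₚvₚ = rₐvₐ, so vₚ/vₐ = rₐ/rₚ.
vₚ/vₐ = 2.5e+08 / 5e+07 ≈ 5.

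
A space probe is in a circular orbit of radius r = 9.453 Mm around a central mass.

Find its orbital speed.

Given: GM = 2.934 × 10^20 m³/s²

Convert to SI: r = 9.453 Mm = 9.453e+06 m.
For a circular orbit, gravity supplies the centripetal force, so v = √(GM / r).
v = √(2.934e+20 / 9.453e+06) m/s ≈ 5.571e+06 m/s = 5571 km/s.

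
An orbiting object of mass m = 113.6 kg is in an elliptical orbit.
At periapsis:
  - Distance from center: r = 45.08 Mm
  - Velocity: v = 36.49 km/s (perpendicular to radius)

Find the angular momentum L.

Convert to SI: r = 45.08 Mm = 4.508e+07 m; v = 36.49 km/s = 36490 m/s.
Since v is perpendicular to r, L = m · v · r.
L = 113.6 · 36490 · 4.508e+07 kg·m²/s ≈ 1.869e+14 kg·m²/s.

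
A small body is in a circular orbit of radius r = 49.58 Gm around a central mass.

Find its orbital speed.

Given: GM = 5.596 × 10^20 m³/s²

Convert to SI: r = 49.58 Gm = 4.958e+10 m.
For a circular orbit, gravity supplies the centripetal force, so v = √(GM / r).
v = √(5.596e+20 / 4.958e+10) m/s ≈ 1.062e+05 m/s = 106.2 km/s.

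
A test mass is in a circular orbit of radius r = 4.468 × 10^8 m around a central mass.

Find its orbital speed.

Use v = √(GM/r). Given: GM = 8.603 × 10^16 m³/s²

For a circular orbit, gravity supplies the centripetal force, so v = √(GM / r).
v = √(8.603e+16 / 4.468e+08) m/s ≈ 1.388e+04 m/s = 13.88 km/s.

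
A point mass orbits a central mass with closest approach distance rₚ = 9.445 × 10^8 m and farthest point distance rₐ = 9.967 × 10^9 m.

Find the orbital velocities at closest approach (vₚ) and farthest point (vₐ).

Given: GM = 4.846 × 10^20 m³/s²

Use the vis-viva equation v² = GM(2/r − 1/a) with a = (rₚ + rₐ)/2 = (9.445e+08 + 9.967e+09)/2 = 5.45575e+09 m.
vₚ = √(GM · (2/rₚ − 1/a)) = √(4.846e+20 · (2/9.445e+08 − 1/5.45575e+09)) m/s ≈ 9.682e+05 m/s = 968.2 km/s.
vₐ = √(GM · (2/rₐ − 1/a)) = √(4.846e+20 · (2/9.967e+09 − 1/5.45575e+09)) m/s ≈ 9.175e+04 m/s = 91.75 km/s.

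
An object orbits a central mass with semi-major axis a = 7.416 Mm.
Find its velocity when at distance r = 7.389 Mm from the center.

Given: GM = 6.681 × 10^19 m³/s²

Convert to SI: a = 7.416 Mm = 7.416e+06 m; r = 7.389 Mm = 7.389e+06 m.
Vis-viva: v = √(GM · (2/r − 1/a)).
2/r − 1/a = 2/7.389e+06 − 1/7.416e+06 = 1.35829e-07 m⁻¹.
v = √(6.681e+19 · 1.35829e-07) m/s ≈ 3.012e+06 m/s = 3012 km/s.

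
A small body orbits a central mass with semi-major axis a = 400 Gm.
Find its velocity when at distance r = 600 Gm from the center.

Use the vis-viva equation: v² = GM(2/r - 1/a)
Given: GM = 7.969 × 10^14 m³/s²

Convert to SI: a = 400 Gm = 4e+11 m; r = 600 Gm = 6e+11 m.
Vis-viva: v = √(GM · (2/r − 1/a)).
2/r − 1/a = 2/6e+11 − 1/4e+11 = 8.33333e-13 m⁻¹.
v = √(7.969e+14 · 8.33333e-13) m/s ≈ 25.77 m/s = 25.77 m/s.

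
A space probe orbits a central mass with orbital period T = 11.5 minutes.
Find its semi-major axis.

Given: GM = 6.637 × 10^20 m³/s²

Convert to SI: T = 11.5 minutes = 690 s.
Invert Kepler's third law: a = (GM · T² / (4π²))^(1/3).
Substituting T = 690 s and GM = 6.637e+20 m³/s²:
a = (6.637e+20 · (690)² / (4π²))^(1/3) m
a ≈ 2e+08 m = 200 Mm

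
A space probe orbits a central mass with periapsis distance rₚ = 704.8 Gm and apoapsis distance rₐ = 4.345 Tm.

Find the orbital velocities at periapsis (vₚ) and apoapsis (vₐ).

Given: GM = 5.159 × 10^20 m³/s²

Convert to SI: rₚ = 704.8 Gm = 7.048e+11 m; rₐ = 4.345 Tm = 4.345e+12 m.
Use the vis-viva equation v² = GM(2/r − 1/a) with a = (rₚ + rₐ)/2 = (7.048e+11 + 4.345e+12)/2 = 2.5249e+12 m.
vₚ = √(GM · (2/rₚ − 1/a)) = √(5.159e+20 · (2/7.048e+11 − 1/2.5249e+12)) m/s ≈ 3.549e+04 m/s = 35.49 km/s.
vₐ = √(GM · (2/rₐ − 1/a)) = √(5.159e+20 · (2/4.345e+12 − 1/2.5249e+12)) m/s ≈ 5757 m/s = 5.757 km/s.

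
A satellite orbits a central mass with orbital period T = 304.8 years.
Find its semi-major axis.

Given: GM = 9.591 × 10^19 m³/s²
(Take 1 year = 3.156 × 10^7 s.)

Convert to SI: T = 304.8 years = 9.61949e+09 s.
Invert Kepler's third law: a = (GM · T² / (4π²))^(1/3).
Substituting T = 9.61949e+09 s and GM = 9.591e+19 m³/s²:
a = (9.591e+19 · (9.61949e+09)² / (4π²))^(1/3) m
a ≈ 6.08e+12 m = 6.08 × 10^12 m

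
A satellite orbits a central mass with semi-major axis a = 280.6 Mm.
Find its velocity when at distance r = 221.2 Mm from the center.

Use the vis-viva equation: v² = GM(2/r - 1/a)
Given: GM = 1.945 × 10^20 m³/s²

Convert to SI: a = 280.6 Mm = 2.806e+08 m; r = 221.2 Mm = 2.212e+08 m.
Vis-viva: v = √(GM · (2/r − 1/a)).
2/r − 1/a = 2/2.212e+08 − 1/2.806e+08 = 5.4778e-09 m⁻¹.
v = √(1.945e+20 · 5.4778e-09) m/s ≈ 1.032e+06 m/s = 1032 km/s.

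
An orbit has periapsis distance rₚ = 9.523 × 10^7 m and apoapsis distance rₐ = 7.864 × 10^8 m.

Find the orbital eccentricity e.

e = (rₐ − rₚ) / (rₐ + rₚ).
e = (7.864e+08 − 9.523e+07) / (7.864e+08 + 9.523e+07) = 6.9117e+08 / 8.8163e+08 ≈ 0.784.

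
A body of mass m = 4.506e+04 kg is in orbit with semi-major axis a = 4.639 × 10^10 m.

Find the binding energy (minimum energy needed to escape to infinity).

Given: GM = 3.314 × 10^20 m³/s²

Total orbital energy is E = −GMm/(2a); binding energy is E_bind = −E = GMm/(2a).
E_bind = 3.314e+20 · 4.506e+04 / (2 · 4.639e+10) J ≈ 1.609e+14 J = 160.9 TJ.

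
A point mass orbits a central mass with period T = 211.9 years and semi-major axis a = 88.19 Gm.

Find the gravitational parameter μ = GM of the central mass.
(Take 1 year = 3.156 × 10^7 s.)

Convert to SI: T = 211.9 years = 6.68756e+09 s; a = 88.19 Gm = 8.819e+10 m.
GM = 4π² · a³ / T².
GM = 4π² · (8.819e+10)³ / (6.68756e+09)² m³/s² ≈ 6.055e+14 m³/s² = 6.055 × 10^14 m³/s².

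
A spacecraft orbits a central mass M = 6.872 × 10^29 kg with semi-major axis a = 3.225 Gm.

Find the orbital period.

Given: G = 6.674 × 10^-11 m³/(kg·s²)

Convert to SI: a = 3.225 Gm = 3.225e+09 m.
GM = G · M = 6.674e-11 · 6.872e+29 = 4.58637e+19 m³/s².
Kepler's third law: T = 2π √(a³ / GM).
Substituting a = 3.225e+09 m and GM = 4.58637e+19 m³/s²:
T = 2π √((3.225e+09)³ / 4.58637e+19) s
T ≈ 1.699e+05 s = 1.967 days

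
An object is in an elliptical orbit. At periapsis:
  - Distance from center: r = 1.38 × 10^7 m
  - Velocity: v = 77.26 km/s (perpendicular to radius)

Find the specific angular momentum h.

Convert to SI: v = 77.26 km/s = 77260 m/s.
With v perpendicular to r, h = r · v.
h = 1.38e+07 · 77260 m²/s ≈ 1.066e+12 m²/s.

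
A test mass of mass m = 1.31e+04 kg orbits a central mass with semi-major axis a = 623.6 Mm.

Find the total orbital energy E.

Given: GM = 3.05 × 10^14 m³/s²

Convert to SI: a = 623.6 Mm = 6.236e+08 m.
E = −GMm / (2a).
E = −3.05e+14 · 1.31e+04 / (2 · 6.236e+08) J ≈ -3.204e+09 J = -3.204 GJ.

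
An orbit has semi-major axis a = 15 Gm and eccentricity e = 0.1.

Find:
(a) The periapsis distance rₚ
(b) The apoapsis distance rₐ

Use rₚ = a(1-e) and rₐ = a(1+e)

Convert to SI: a = 15 Gm = 1.5e+10 m.
(a) rₚ = a(1 − e) = 1.5e+10 · (1 − 0.1) = 1.5e+10 · 0.9 ≈ 1.35e+10 m = 13.5 Gm.
(b) rₐ = a(1 + e) = 1.5e+10 · (1 + 0.1) = 1.5e+10 · 1.1 ≈ 1.65e+10 m = 16.5 Gm.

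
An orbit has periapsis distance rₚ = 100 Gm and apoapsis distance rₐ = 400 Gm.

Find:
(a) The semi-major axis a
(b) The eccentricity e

Convert to SI: rₚ = 100 Gm = 1e+11 m; rₐ = 400 Gm = 4e+11 m.
(a) a = (rₚ + rₐ) / 2 = (1e+11 + 4e+11) / 2 ≈ 2.5e+11 m = 250 Gm.
(b) e = (rₐ − rₚ) / (rₐ + rₚ) = (4e+11 − 1e+11) / (4e+11 + 1e+11) ≈ 0.6.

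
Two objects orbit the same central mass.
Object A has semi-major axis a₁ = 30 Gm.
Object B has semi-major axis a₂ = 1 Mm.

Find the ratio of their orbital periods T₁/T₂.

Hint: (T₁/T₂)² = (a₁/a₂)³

Convert to SI: a₁ = 30 Gm = 3e+10 m; a₂ = 1 Mm = 1e+06 m.
From Kepler's third law, (T₁/T₂)² = (a₁/a₂)³, so T₁/T₂ = (a₁/a₂)^(3/2).
a₁/a₂ = 3e+10 / 1e+06 = 30000.
T₁/T₂ = (30000)^(3/2) ≈ 5.196e+06.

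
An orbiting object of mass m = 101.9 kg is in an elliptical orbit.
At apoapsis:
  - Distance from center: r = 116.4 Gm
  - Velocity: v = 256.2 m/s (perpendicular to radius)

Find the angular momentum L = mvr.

Convert to SI: r = 116.4 Gm = 1.164e+11 m.
Since v is perpendicular to r, L = m · v · r.
L = 101.9 · 256.2 · 1.164e+11 kg·m²/s ≈ 3.039e+15 kg·m²/s.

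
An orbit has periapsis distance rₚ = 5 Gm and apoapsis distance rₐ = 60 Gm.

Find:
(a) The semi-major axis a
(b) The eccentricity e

Convert to SI: rₚ = 5 Gm = 5e+09 m; rₐ = 60 Gm = 6e+10 m.
(a) a = (rₚ + rₐ) / 2 = (5e+09 + 6e+10) / 2 ≈ 3.25e+10 m = 32.5 Gm.
(b) e = (rₐ − rₚ) / (rₐ + rₚ) = (6e+10 − 5e+09) / (6e+10 + 5e+09) ≈ 0.8462.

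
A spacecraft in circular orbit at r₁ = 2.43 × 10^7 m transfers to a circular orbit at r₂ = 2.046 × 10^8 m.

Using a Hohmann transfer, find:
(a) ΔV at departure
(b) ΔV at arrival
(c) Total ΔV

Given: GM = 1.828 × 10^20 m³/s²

Transfer semi-major axis: a_t = (r₁ + r₂)/2 = (2.43e+07 + 2.046e+08)/2 = 1.1445e+08 m.
Circular speeds: v₁ = √(GM/r₁) = 2.74274e+06 m/s, v₂ = √(GM/r₂) = 945225 m/s.
Transfer speeds (vis-viva v² = GM(2/r − 1/a_t)): v₁ᵗ = 3.66716e+06 m/s, v₂ᵗ = 435542 m/s.
(a) ΔV₁ = |v₁ᵗ − v₁| ≈ 9.244e+05 m/s = 924.4 km/s.
(b) ΔV₂ = |v₂ − v₂ᵗ| ≈ 5.097e+05 m/s = 509.7 km/s.
(c) ΔV_total = ΔV₁ + ΔV₂ ≈ 1.434e+06 m/s = 1434 km/s.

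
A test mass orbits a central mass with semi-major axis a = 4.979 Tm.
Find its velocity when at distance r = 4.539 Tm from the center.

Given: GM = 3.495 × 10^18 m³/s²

Convert to SI: a = 4.979 Tm = 4.979e+12 m; r = 4.539 Tm = 4.539e+12 m.
Vis-viva: v = √(GM · (2/r − 1/a)).
2/r − 1/a = 2/4.539e+12 − 1/4.979e+12 = 2.39782e-13 m⁻¹.
v = √(3.495e+18 · 2.39782e-13) m/s ≈ 915.4 m/s = 915.4 m/s.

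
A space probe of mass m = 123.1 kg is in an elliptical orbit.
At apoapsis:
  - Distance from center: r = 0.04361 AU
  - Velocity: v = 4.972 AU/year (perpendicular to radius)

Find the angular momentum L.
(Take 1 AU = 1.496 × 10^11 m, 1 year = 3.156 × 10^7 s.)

Convert to SI: r = 0.04361 AU = 6.52406e+09 m; v = 4.972 AU/year = 23568.2 m/s.
Since v is perpendicular to r, L = m · v · r.
L = 123.1 · 23568.2 · 6.52406e+09 kg·m²/s ≈ 1.893e+16 kg·m²/s.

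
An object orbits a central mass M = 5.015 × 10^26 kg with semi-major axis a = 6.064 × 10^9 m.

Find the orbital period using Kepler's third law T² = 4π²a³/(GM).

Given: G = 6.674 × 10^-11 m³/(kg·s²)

GM = G · M = 6.674e-11 · 5.015e+26 = 3.34701e+16 m³/s².
Kepler's third law: T = 2π √(a³ / GM).
Substituting a = 6.064e+09 m and GM = 3.34701e+16 m³/s²:
T = 2π √((6.064e+09)³ / 3.34701e+16) s
T ≈ 1.622e+07 s = 187.7 days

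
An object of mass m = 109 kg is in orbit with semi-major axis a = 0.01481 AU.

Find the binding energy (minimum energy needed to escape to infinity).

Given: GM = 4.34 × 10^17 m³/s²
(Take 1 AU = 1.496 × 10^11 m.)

Convert to SI: a = 0.01481 AU = 2.21558e+09 m.
Total orbital energy is E = −GMm/(2a); binding energy is E_bind = −E = GMm/(2a).
E_bind = 4.34e+17 · 109 / (2 · 2.21558e+09) J ≈ 1.068e+10 J = 10.68 GJ.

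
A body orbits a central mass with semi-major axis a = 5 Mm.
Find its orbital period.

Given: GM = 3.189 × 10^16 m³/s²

Convert to SI: a = 5 Mm = 5e+06 m.
Kepler's third law: T = 2π √(a³ / GM).
Substituting a = 5e+06 m and GM = 3.189e+16 m³/s²:
T = 2π √((5e+06)³ / 3.189e+16) s
T ≈ 393.4 s = 6.556 minutes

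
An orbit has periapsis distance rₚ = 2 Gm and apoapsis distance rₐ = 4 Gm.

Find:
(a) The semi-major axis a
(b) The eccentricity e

Convert to SI: rₚ = 2 Gm = 2e+09 m; rₐ = 4 Gm = 4e+09 m.
(a) a = (rₚ + rₐ) / 2 = (2e+09 + 4e+09) / 2 ≈ 3e+09 m = 3 Gm.
(b) e = (rₐ − rₚ) / (rₐ + rₚ) = (4e+09 − 2e+09) / (4e+09 + 2e+09) ≈ 0.3333.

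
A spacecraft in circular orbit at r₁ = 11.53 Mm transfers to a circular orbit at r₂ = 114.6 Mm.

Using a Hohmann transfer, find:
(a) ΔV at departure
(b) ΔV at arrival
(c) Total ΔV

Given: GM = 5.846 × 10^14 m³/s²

Convert to SI: r₁ = 11.53 Mm = 1.153e+07 m; r₂ = 114.6 Mm = 1.146e+08 m.
Transfer semi-major axis: a_t = (r₁ + r₂)/2 = (1.153e+07 + 1.146e+08)/2 = 6.3065e+07 m.
Circular speeds: v₁ = √(GM/r₁) = 7120.57 m/s, v₂ = √(GM/r₂) = 2258.59 m/s.
Transfer speeds (vis-viva v² = GM(2/r − 1/a_t)): v₁ᵗ = 9598.71 m/s, v₂ᵗ = 965.734 m/s.
(a) ΔV₁ = |v₁ᵗ − v₁| ≈ 2478 m/s = 2.478 km/s.
(b) ΔV₂ = |v₂ − v₂ᵗ| ≈ 1293 m/s = 1.293 km/s.
(c) ΔV_total = ΔV₁ + ΔV₂ ≈ 3771 m/s = 3.771 km/s.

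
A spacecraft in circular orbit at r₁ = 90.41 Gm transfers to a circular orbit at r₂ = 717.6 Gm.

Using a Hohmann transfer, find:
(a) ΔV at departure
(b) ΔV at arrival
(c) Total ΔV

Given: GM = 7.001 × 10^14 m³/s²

Convert to SI: r₁ = 90.41 Gm = 9.041e+10 m; r₂ = 717.6 Gm = 7.176e+11 m.
Transfer semi-major axis: a_t = (r₁ + r₂)/2 = (9.041e+10 + 7.176e+11)/2 = 4.04005e+11 m.
Circular speeds: v₁ = √(GM/r₁) = 87.9978 m/s, v₂ = √(GM/r₂) = 31.2348 m/s.
Transfer speeds (vis-viva v² = GM(2/r − 1/a_t)): v₁ᵗ = 117.279 m/s, v₂ᵗ = 14.7759 m/s.
(a) ΔV₁ = |v₁ᵗ − v₁| ≈ 29.28 m/s = 29.28 m/s.
(b) ΔV₂ = |v₂ − v₂ᵗ| ≈ 16.46 m/s = 16.46 m/s.
(c) ΔV_total = ΔV₁ + ΔV₂ ≈ 45.74 m/s = 45.74 m/s.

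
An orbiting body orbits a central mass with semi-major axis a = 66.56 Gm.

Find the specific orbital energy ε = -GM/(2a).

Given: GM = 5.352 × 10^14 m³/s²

Convert to SI: a = 66.56 Gm = 6.656e+10 m.
ε = −GM / (2a).
ε = −5.352e+14 / (2 · 6.656e+10) J/kg ≈ -4020 J/kg = -4.02 kJ/kg.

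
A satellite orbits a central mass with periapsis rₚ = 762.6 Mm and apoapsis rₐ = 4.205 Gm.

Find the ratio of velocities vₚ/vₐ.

Convert to SI: rₚ = 762.6 Mm = 7.626e+08 m; rₐ = 4.205 Gm = 4.205e+09 m.
Conservation of angular momentum gives rₚvₚ = rₐvₐ, so vₚ/vₐ = rₐ/rₚ.
vₚ/vₐ = 4.205e+09 / 7.626e+08 ≈ 5.514.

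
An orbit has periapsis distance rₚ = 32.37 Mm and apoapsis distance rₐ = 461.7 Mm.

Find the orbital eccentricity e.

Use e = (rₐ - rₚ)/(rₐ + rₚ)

Convert to SI: rₚ = 32.37 Mm = 3.237e+07 m; rₐ = 461.7 Mm = 4.617e+08 m.
e = (rₐ − rₚ) / (rₐ + rₚ).
e = (4.617e+08 − 3.237e+07) / (4.617e+08 + 3.237e+07) = 4.2933e+08 / 4.9407e+08 ≈ 0.869.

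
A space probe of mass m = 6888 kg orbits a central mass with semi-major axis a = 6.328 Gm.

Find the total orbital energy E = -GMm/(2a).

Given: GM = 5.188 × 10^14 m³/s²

Convert to SI: a = 6.328 Gm = 6.328e+09 m.
E = −GMm / (2a).
E = −5.188e+14 · 6888 / (2 · 6.328e+09) J ≈ -2.824e+08 J = -282.4 MJ.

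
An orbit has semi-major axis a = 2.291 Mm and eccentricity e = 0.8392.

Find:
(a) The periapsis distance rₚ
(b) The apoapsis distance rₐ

Convert to SI: a = 2.291 Mm = 2.291e+06 m.
(a) rₚ = a(1 − e) = 2.291e+06 · (1 − 0.8392) = 2.291e+06 · 0.1608 ≈ 3.684e+05 m = 368.4 km.
(b) rₐ = a(1 + e) = 2.291e+06 · (1 + 0.8392) = 2.291e+06 · 1.8392 ≈ 4.214e+06 m = 4.214 Mm.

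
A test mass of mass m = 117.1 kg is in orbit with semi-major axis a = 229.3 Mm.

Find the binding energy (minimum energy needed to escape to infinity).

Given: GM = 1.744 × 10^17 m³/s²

Convert to SI: a = 229.3 Mm = 2.293e+08 m.
Total orbital energy is E = −GMm/(2a); binding energy is E_bind = −E = GMm/(2a).
E_bind = 1.744e+17 · 117.1 / (2 · 2.293e+08) J ≈ 4.453e+10 J = 44.53 GJ.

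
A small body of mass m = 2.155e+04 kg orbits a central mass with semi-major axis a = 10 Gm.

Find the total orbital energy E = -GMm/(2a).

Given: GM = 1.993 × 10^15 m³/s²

Convert to SI: a = 10 Gm = 1e+10 m.
E = −GMm / (2a).
E = −1.993e+15 · 2.155e+04 / (2 · 1e+10) J ≈ -2.147e+09 J = -2.147 GJ.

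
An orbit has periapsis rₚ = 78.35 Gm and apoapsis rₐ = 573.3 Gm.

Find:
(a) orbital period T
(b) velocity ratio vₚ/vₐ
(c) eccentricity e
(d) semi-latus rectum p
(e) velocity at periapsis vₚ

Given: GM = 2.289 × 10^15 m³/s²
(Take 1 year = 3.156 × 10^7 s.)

Convert to SI: rₚ = 78.35 Gm = 7.835e+10 m; rₐ = 573.3 Gm = 5.733e+11 m.
(a) With a = (rₚ + rₐ)/2 = 3.25825e+11 m, T = 2π √(a³/GM) = 2π √((3.25825e+11)³/2.289e+15) s ≈ 2.442e+10 s
(b) Conservation of angular momentum (rₚvₚ = rₐvₐ) gives vₚ/vₐ = rₐ/rₚ = 5.733e+11/7.835e+10 ≈ 7.317
(c) e = (rₐ − rₚ)/(rₐ + rₚ) = (5.733e+11 − 7.835e+10)/(5.733e+11 + 7.835e+10) ≈ 0.7595
(d) From a = (rₚ + rₐ)/2 = 3.25825e+11 m and e = (rₐ − rₚ)/(rₐ + rₚ) = 0.759533, p = a(1 − e²) = 3.25825e+11 · (1 − (0.759533)²) ≈ 1.379e+11 m
(e) With a = (rₚ + rₐ)/2 = 3.25825e+11 m, vₚ = √(GM (2/rₚ − 1/a)) = √(2.289e+15 · (2/7.835e+10 − 1/3.25825e+11)) m/s ≈ 226.7 m/s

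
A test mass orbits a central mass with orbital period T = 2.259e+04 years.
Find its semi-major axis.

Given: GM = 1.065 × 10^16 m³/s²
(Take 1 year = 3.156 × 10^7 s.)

Convert to SI: T = 2.259e+04 years = 7.1294e+11 s.
Invert Kepler's third law: a = (GM · T² / (4π²))^(1/3).
Substituting T = 7.1294e+11 s and GM = 1.065e+16 m³/s²:
a = (1.065e+16 · (7.1294e+11)² / (4π²))^(1/3) m
a ≈ 5.157e+12 m = 5.157 Tm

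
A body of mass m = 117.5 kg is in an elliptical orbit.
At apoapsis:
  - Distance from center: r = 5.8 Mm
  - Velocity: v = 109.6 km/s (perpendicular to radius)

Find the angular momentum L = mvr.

Convert to SI: r = 5.8 Mm = 5.8e+06 m; v = 109.6 km/s = 109600 m/s.
Since v is perpendicular to r, L = m · v · r.
L = 117.5 · 109600 · 5.8e+06 kg·m²/s ≈ 7.469e+13 kg·m²/s.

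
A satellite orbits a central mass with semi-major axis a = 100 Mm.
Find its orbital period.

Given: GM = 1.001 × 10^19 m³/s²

Convert to SI: a = 100 Mm = 1e+08 m.
Kepler's third law: T = 2π √(a³ / GM).
Substituting a = 1e+08 m and GM = 1.001e+19 m³/s²:
T = 2π √((1e+08)³ / 1.001e+19) s
T ≈ 1986 s = 33.1 minutes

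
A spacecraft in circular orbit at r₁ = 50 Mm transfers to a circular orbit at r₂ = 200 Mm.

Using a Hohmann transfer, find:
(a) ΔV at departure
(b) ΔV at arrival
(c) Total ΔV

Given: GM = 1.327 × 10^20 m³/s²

Convert to SI: r₁ = 50 Mm = 5e+07 m; r₂ = 200 Mm = 2e+08 m.
Transfer semi-major axis: a_t = (r₁ + r₂)/2 = (5e+07 + 2e+08)/2 = 1.25e+08 m.
Circular speeds: v₁ = √(GM/r₁) = 1.62911e+06 m/s, v₂ = √(GM/r₂) = 814555 m/s.
Transfer speeds (vis-viva v² = GM(2/r − 1/a_t)): v₁ᵗ = 2.06068e+06 m/s, v₂ᵗ = 515170 m/s.
(a) ΔV₁ = |v₁ᵗ − v₁| ≈ 4.316e+05 m/s = 431.6 km/s.
(b) ΔV₂ = |v₂ − v₂ᵗ| ≈ 2.994e+05 m/s = 299.4 km/s.
(c) ΔV_total = ΔV₁ + ΔV₂ ≈ 7.31e+05 m/s = 731 km/s.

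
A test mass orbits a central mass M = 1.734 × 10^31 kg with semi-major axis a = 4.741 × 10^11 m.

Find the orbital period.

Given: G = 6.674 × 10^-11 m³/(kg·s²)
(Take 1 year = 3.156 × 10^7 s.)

GM = G · M = 6.674e-11 · 1.734e+31 = 1.15727e+21 m³/s².
Kepler's third law: T = 2π √(a³ / GM).
Substituting a = 4.741e+11 m and GM = 1.15727e+21 m³/s²:
T = 2π √((4.741e+11)³ / 1.15727e+21) s
T ≈ 6.029e+07 s = 1.91 years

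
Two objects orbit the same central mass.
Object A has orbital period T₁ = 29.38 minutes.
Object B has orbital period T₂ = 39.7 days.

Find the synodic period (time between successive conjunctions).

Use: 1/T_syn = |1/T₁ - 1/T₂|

Convert to SI: T₁ = 29.38 minutes = 1762.8 s; T₂ = 39.7 days = 3.43008e+06 s.
T_syn = |T₁ · T₂ / (T₁ − T₂)|.
T_syn = |1762.8 · 3.43008e+06 / (1762.8 − 3.43008e+06)| s ≈ 1764 s = 29.4 minutes.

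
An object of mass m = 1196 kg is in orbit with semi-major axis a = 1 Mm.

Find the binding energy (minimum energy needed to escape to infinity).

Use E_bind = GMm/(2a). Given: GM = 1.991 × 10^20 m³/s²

Convert to SI: a = 1 Mm = 1e+06 m.
Total orbital energy is E = −GMm/(2a); binding energy is E_bind = −E = GMm/(2a).
E_bind = 1.991e+20 · 1196 / (2 · 1e+06) J ≈ 1.191e+17 J = 119.1 PJ.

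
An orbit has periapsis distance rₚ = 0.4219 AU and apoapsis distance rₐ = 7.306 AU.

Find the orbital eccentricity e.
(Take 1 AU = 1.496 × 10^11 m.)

Convert to SI: rₚ = 0.4219 AU = 6.31162e+10 m; rₐ = 7.306 AU = 1.09298e+12 m.
e = (rₐ − rₚ) / (rₐ + rₚ).
e = (1.09298e+12 − 6.31162e+10) / (1.09298e+12 + 6.31162e+10) = 1.02986e+12 / 1.15609e+12 ≈ 0.8908.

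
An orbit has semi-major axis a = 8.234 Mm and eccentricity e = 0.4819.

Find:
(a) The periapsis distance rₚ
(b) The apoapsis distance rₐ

Convert to SI: a = 8.234 Mm = 8.234e+06 m.
(a) rₚ = a(1 − e) = 8.234e+06 · (1 − 0.4819) = 8.234e+06 · 0.5181 ≈ 4.266e+06 m = 4.266 Mm.
(b) rₐ = a(1 + e) = 8.234e+06 · (1 + 0.4819) = 8.234e+06 · 1.4819 ≈ 1.22e+07 m = 12.2 Mm.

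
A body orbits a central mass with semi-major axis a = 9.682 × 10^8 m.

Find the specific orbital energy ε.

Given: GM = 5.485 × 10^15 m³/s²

ε = −GM / (2a).
ε = −5.485e+15 / (2 · 9.682e+08) J/kg ≈ -2.833e+06 J/kg = -2.833 MJ/kg.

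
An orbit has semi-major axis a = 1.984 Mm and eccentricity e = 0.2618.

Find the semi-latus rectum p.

Convert to SI: a = 1.984 Mm = 1.984e+06 m.
p = a (1 − e²).
p = 1.984e+06 · (1 − (0.2618)²) = 1.984e+06 · 0.931461 ≈ 1.848e+06 m = 1.848 Mm.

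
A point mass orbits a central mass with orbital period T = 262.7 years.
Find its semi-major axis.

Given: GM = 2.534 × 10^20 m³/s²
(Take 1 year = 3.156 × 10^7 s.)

Convert to SI: T = 262.7 years = 8.29081e+09 s.
Invert Kepler's third law: a = (GM · T² / (4π²))^(1/3).
Substituting T = 8.29081e+09 s and GM = 2.534e+20 m³/s²:
a = (2.534e+20 · (8.29081e+09)² / (4π²))^(1/3) m
a ≈ 7.613e+12 m = 7.613 Tm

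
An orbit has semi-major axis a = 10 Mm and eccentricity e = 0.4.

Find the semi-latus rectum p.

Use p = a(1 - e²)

Convert to SI: a = 10 Mm = 1e+07 m.
p = a (1 − e²).
p = 1e+07 · (1 − (0.4)²) = 1e+07 · 0.84 ≈ 8.4e+06 m = 8.4 Mm.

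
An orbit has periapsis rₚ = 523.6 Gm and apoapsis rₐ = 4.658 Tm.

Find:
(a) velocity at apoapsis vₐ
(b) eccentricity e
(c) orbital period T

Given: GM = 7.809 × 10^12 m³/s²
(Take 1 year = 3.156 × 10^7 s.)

Convert to SI: rₚ = 523.6 Gm = 5.236e+11 m; rₐ = 4.658 Tm = 4.658e+12 m.
(a) With a = (rₚ + rₐ)/2 = 2.5908e+12 m, vₐ = √(GM (2/rₐ − 1/a)) = √(7.809e+12 · (2/4.658e+12 − 1/2.5908e+12)) m/s ≈ 0.5821 m/s
(b) e = (rₐ − rₚ)/(rₐ + rₚ) = (4.658e+12 − 5.236e+11)/(4.658e+12 + 5.236e+11) ≈ 0.7979
(c) With a = (rₚ + rₐ)/2 = 2.5908e+12 m, T = 2π √(a³/GM) = 2π √((2.5908e+12)³/7.809e+12) s ≈ 9.376e+12 s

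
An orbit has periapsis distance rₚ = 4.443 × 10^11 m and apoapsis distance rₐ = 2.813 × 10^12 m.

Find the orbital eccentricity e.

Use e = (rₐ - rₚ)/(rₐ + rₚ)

e = (rₐ − rₚ) / (rₐ + rₚ).
e = (2.813e+12 − 4.443e+11) / (2.813e+12 + 4.443e+11) = 2.3687e+12 / 3.2573e+12 ≈ 0.7272.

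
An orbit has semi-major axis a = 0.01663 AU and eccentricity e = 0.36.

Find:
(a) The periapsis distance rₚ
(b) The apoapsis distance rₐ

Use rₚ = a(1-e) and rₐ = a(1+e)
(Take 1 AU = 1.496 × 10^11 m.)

Convert to SI: a = 0.01663 AU = 2.48785e+09 m.
(a) rₚ = a(1 − e) = 2.48785e+09 · (1 − 0.36) = 2.48785e+09 · 0.64 ≈ 1.592e+09 m = 0.01064 AU.
(b) rₐ = a(1 + e) = 2.48785e+09 · (1 + 0.36) = 2.48785e+09 · 1.36 ≈ 3.383e+09 m = 0.02262 AU.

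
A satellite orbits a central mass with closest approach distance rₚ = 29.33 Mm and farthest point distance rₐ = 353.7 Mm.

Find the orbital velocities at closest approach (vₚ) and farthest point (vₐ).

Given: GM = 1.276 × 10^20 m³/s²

Convert to SI: rₚ = 29.33 Mm = 2.933e+07 m; rₐ = 353.7 Mm = 3.537e+08 m.
Use the vis-viva equation v² = GM(2/r − 1/a) with a = (rₚ + rₐ)/2 = (2.933e+07 + 3.537e+08)/2 = 1.91515e+08 m.
vₚ = √(GM · (2/rₚ − 1/a)) = √(1.276e+20 · (2/2.933e+07 − 1/1.91515e+08)) m/s ≈ 2.835e+06 m/s = 2835 km/s.
vₐ = √(GM · (2/rₐ − 1/a)) = √(1.276e+20 · (2/3.537e+08 − 1/1.91515e+08)) m/s ≈ 2.351e+05 m/s = 235.1 km/s.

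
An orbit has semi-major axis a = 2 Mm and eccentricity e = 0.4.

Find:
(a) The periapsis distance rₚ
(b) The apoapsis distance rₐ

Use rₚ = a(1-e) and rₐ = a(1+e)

Convert to SI: a = 2 Mm = 2e+06 m.
(a) rₚ = a(1 − e) = 2e+06 · (1 − 0.4) = 2e+06 · 0.6 ≈ 1.2e+06 m = 1.2 Mm.
(b) rₐ = a(1 + e) = 2e+06 · (1 + 0.4) = 2e+06 · 1.4 ≈ 2.8e+06 m = 2.8 Mm.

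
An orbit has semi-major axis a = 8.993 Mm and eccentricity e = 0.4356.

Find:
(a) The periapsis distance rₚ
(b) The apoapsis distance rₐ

Convert to SI: a = 8.993 Mm = 8.993e+06 m.
(a) rₚ = a(1 − e) = 8.993e+06 · (1 − 0.4356) = 8.993e+06 · 0.5644 ≈ 5.076e+06 m = 5.076 Mm.
(b) rₐ = a(1 + e) = 8.993e+06 · (1 + 0.4356) = 8.993e+06 · 1.4356 ≈ 1.291e+07 m = 12.91 Mm.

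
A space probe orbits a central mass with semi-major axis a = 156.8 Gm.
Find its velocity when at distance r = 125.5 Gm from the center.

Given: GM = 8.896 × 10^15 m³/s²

Convert to SI: a = 156.8 Gm = 1.568e+11 m; r = 125.5 Gm = 1.255e+11 m.
Vis-viva: v = √(GM · (2/r − 1/a)).
2/r − 1/a = 2/1.255e+11 − 1/1.568e+11 = 9.5587e-12 m⁻¹.
v = √(8.896e+15 · 9.5587e-12) m/s ≈ 291.6 m/s = 291.6 m/s.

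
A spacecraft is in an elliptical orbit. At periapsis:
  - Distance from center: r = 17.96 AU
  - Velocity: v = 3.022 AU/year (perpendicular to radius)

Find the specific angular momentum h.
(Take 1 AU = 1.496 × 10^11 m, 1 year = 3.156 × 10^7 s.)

Convert to SI: r = 17.96 AU = 2.68682e+12 m; v = 3.022 AU/year = 14324.8 m/s.
With v perpendicular to r, h = r · v.
h = 2.68682e+12 · 14324.8 m²/s ≈ 3.849e+16 m²/s.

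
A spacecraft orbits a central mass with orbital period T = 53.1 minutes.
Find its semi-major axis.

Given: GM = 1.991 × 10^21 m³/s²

Convert to SI: T = 53.1 minutes = 3186 s.
Invert Kepler's third law: a = (GM · T² / (4π²))^(1/3).
Substituting T = 3186 s and GM = 1.991e+21 m³/s²:
a = (1.991e+21 · (3186)² / (4π²))^(1/3) m
a ≈ 8e+08 m = 800 Mm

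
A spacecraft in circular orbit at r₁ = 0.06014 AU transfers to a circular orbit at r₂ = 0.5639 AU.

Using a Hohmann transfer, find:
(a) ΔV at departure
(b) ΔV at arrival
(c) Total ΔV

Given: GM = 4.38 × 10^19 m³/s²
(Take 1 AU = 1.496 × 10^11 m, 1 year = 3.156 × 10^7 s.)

Convert to SI: r₁ = 0.06014 AU = 8.99694e+09 m; r₂ = 0.5639 AU = 8.43594e+10 m.
Transfer semi-major axis: a_t = (r₁ + r₂)/2 = (8.99694e+09 + 8.43594e+10)/2 = 4.66782e+10 m.
Circular speeds: v₁ = √(GM/r₁) = 69773.3 m/s, v₂ = √(GM/r₂) = 22786.1 m/s.
Transfer speeds (vis-viva v² = GM(2/r − 1/a_t)): v₁ᵗ = 93799.3 m/s, v₂ᵗ = 10003.7 m/s.
(a) ΔV₁ = |v₁ᵗ − v₁| ≈ 2.403e+04 m/s = 5.069 AU/year.
(b) ΔV₂ = |v₂ − v₂ᵗ| ≈ 1.278e+04 m/s = 2.697 AU/year.
(c) ΔV_total = ΔV₁ + ΔV₂ ≈ 3.681e+04 m/s = 7.765 AU/year.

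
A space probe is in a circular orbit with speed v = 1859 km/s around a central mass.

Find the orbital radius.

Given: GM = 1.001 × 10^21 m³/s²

Convert to SI: v = 1859 km/s = 1.859e+06 m/s.
For a circular orbit, v² = GM / r, so r = GM / v².
r = 1.001e+21 / (1.859e+06)² m ≈ 2.897e+08 m = 289.7 Mm.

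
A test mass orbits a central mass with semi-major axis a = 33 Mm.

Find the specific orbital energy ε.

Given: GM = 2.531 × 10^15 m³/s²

Convert to SI: a = 33 Mm = 3.3e+07 m.
ε = −GM / (2a).
ε = −2.531e+15 / (2 · 3.3e+07) J/kg ≈ -3.835e+07 J/kg = -38.35 MJ/kg.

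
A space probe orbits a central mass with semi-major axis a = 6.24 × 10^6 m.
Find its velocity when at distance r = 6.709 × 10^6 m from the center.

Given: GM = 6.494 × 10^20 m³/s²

Vis-viva: v = √(GM · (2/r − 1/a)).
2/r − 1/a = 2/6.709e+06 − 1/6.24e+06 = 1.37851e-07 m⁻¹.
v = √(6.494e+20 · 1.37851e-07) m/s ≈ 9.462e+06 m/s = 9462 km/s.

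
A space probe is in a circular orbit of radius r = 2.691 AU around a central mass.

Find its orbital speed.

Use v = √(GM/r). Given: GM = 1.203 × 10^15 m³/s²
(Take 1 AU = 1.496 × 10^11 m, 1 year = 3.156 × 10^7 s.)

Convert to SI: r = 2.691 AU = 4.02574e+11 m.
For a circular orbit, gravity supplies the centripetal force, so v = √(GM / r).
v = √(1.203e+15 / 4.02574e+11) m/s ≈ 54.67 m/s = 0.01153 AU/year.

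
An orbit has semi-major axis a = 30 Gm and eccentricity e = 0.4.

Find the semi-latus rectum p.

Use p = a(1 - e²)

Convert to SI: a = 30 Gm = 3e+10 m.
p = a (1 − e²).
p = 3e+10 · (1 − (0.4)²) = 3e+10 · 0.84 ≈ 2.52e+10 m = 25.2 Gm.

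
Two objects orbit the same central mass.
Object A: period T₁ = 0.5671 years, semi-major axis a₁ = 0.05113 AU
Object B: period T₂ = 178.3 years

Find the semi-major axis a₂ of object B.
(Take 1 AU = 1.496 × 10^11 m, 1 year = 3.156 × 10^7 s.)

Convert to SI: T₁ = 0.5671 years = 1.78977e+07 s; a₁ = 0.05113 AU = 7.64905e+09 m; T₂ = 178.3 years = 5.62715e+09 s.
Kepler's third law: (T₁/T₂)² = (a₁/a₂)³ ⇒ a₂ = a₁ · (T₂/T₁)^(2/3).
T₂/T₁ = 5.62715e+09 / 1.78977e+07 = 314.407.
a₂ = 7.64905e+09 · (314.407)^(2/3) m ≈ 3.537e+11 m = 2.364 AU.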